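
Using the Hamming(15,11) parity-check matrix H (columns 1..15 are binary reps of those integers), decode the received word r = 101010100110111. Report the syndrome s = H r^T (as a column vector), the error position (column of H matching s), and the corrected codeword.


s = (1, 1, 0, 1)^T, error position = 13, corrected codeword c = 101010100110011

Compute s = H r^T mod 2 one row at a time:
  s_1 = 0 + 0 + 1 + 1 + 0 + 1 + 1 + 1 = 5 ≡ 1 (mod 2).
  s_2 = 0 + 1 + 0 + 1 + 0 + 1 + 1 + 1 = 5 ≡ 1 (mod 2).
  s_3 = 0 + 1 + 0 + 1 + 1 + 1 + 1 + 1 = 6 ≡ 0 (mod 2).
  s_4 = 1 + 1 + 1 + 1 + 0 + 1 + 1 + 1 = 7 ≡ 1 (mod 2).
s = (1, 1, 0, 1)^T — this equals column 13 of H (binary 1101), so error is at position 13.
Correct: flip bit 13 of r = 101010100110111 to get c = 101010100110011.


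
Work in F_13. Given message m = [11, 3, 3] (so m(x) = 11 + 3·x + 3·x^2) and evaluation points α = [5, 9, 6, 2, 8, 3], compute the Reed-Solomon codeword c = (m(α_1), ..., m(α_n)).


c = [10, 8, 7, 3, 6, 8]

Message polynomial: m(x) = 11 + 3·x + 3·x^2 (mod 13).
For each evaluation point α_i, compute m(α_i) mod 13:
  α_1 = 5: Horner steps 3 → 5 → 10, so m(5) = 10.
  α_2 = 9: Horner steps 3 → 4 → 8, so m(9) = 8.
  α_3 = 6: Horner steps 3 → 8 → 7, so m(6) = 7.
  α_4 = 2: Horner steps 3 → 9 → 3, so m(2) = 3.
  α_5 = 8: Horner steps 3 → 1 → 6, so m(8) = 6.
  α_6 = 3: Horner steps 3 → 12 → 8, so m(3) = 8.
Codeword c = [10, 8, 7, 3, 6, 8] ∈ F_13^6.


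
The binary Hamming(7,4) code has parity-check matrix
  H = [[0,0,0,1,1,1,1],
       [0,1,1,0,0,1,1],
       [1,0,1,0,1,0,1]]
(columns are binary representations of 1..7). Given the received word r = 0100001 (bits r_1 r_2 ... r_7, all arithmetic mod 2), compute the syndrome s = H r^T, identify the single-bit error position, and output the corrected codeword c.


s = (1, 0, 1)^T, error position = 5, corrected codeword c = 0100101

Compute s = H r^T mod 2 one row at a time:
  s_1 = 0 + 0 + 0 + 1 = 1 ≡ 1 (mod 2).
  s_2 = 1 + 0 + 0 + 1 = 2 ≡ 0 (mod 2).
  s_3 = 0 + 0 + 0 + 1 = 1 ≡ 1 (mod 2).
s = (1, 0, 1)^T — this equals column 5 of H (binary 101), so error is at position 5.
Correct: flip bit 5 of r = 0100001 to get c = 0100101.


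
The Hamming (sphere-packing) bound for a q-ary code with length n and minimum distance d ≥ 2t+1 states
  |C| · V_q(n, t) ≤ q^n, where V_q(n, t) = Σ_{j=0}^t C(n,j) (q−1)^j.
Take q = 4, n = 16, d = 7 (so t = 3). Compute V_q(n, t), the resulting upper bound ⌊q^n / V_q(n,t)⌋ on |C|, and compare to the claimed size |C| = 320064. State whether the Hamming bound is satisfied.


V_q(n, t) = 16249, q^n = 4294967296, Hamming bound = 264321, |C| = 320064 > bound (violated).

Step 1: Compute V_q(n, t) = Σ_{j=0}^3 C(n, j) (q−1)^j.
  j = 0: C(16,0)·(3)^0 = 1·1 = 1.
  j = 1: C(16,1)·(3)^1 = 16·3 = 48.
  j = 2: C(16,2)·(3)^2 = 120·9 = 1080.
  j = 3: C(16,3)·(3)^3 = 560·27 = 15120.
  V_q(n, t) = 1 + 48 + 1080 + 15120 = 16249.
Step 2: q^n = 4^16 = 4294967296.
Step 3: Hamming bound ⌊q^n / V_q(n,t)⌋ = ⌊4294967296/16249⌋ = 264321.
Step 4: Compare |C| = 320064 to 264321: violated.
The claimed |C| lies above the Hamming bound, so no 4-ary code of length 16 with d ≥ 7 can have 320064 codewords.


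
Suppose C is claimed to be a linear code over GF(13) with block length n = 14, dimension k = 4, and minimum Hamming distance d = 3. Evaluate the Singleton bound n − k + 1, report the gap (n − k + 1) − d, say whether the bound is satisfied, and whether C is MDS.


Singleton RHS = n − k + 1 = 11, slack = 8, bound satisfied, not MDS.

Singleton bound: d ≤ n − k + 1.
Here n = 14, k = 4, so n − k + 1 = 11.
Given d = 3, check d ≤ 11: YES.
Slack = (n − k + 1) − d = 8.
The code is NOT MDS (slack = 8 > 0).
Description: the claimed parameters are [14, 4, 3]_13; such a code would be non-MDS.


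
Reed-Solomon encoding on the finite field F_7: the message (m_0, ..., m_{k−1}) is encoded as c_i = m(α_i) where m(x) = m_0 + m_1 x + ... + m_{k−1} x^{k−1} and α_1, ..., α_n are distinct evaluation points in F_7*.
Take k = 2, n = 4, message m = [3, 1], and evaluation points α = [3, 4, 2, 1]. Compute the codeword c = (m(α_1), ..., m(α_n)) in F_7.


c = [6, 0, 5, 4]

Message polynomial: m(x) = 3 + 1·x (mod 7).
For each evaluation point α_i, compute m(α_i) mod 7:
  α_1 = 3: Horner steps 1 → 6, so m(3) = 6.
  α_2 = 4: Horner steps 1 → 0, so m(4) = 0.
  α_3 = 2: Horner steps 1 → 5, so m(2) = 5.
  α_4 = 1: Horner steps 1 → 4, so m(1) = 4.
Codeword c = [6, 0, 5, 4] ∈ F_7^4.


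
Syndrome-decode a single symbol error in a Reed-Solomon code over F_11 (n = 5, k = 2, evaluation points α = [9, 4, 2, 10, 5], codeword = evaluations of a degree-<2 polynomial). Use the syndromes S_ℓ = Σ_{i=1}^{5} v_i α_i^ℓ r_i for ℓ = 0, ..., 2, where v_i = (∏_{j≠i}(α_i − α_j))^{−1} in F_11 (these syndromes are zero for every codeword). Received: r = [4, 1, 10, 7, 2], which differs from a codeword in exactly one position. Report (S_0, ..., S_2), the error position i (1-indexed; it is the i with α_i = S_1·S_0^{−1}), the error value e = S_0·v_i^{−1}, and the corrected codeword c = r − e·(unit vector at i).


S = (3, 5, 1), error at position 1, error magnitude e = 9, c = [6, 1, 10, 7, 2].

Step 1: column multipliers v_i = (∏_{j≠i}(α_i − α_j))^{−1} mod 11.
  i = 1 (α = 9): (9−4)(9−2)(9−10)(9−5) = 5·7·(−1)·4 = −140 ≡ 3, so v_1 = 3^{−1} = 4 (mod 11).
  i = 2 (α = 4): (4−9)(4−2)(4−10)(4−5) = (−5)·2·(−6)·(−1) = −60 ≡ 6, so v_2 = 6^{−1} = 2 (mod 11).
  i = 3 (α = 2): (2−9)(2−4)(2−10)(2−5) = (−7)·(−2)·(−8)·(−3) = 336 ≡ 6, so v_3 = 6^{−1} = 2 (mod 11).
  i = 4 (α = 10): (10−9)(10−4)(10−2)(10−5) = 1·6·8·5 = 240 ≡ 9, so v_4 = 9^{−1} = 5 (mod 11).
  i = 5 (α = 5): (5−9)(5−4)(5−2)(5−10) = (−4)·1·3·(−5) = 60 ≡ 5, so v_5 = 5^{−1} = 9 (mod 11).
  v = [4, 2, 2, 5, 9].
Step 2: syndromes of r = [4, 1, 10, 7, 2] (all sums mod 11).
  S_0 = Σ v_i r_i = 4·4 + 2·1 + 2·10 + 5·7 + 9·2 = 91 ≡ 3.
  S_1 = Σ v_i α_i r_i = 4·9·4 + 2·4·1 + 2·2·10 + 5·10·7 + 9·5·2 = 632 ≡ 5.
  α_i^2 mod 11 = [4, 5, 4, 1, 3].
  S_2 = Σ v_i α_i^2 r_i = 4·4·4 + 2·5·1 + 2·4·10 + 5·1·7 + 9·3·2 = 243 ≡ 1.
  S = (3, 5, 1) ≠ 0, so r is not a codeword (an error is present).
Step 3: locate the error. For a single error e at position i, S_ℓ = v_i·e·α_i^ℓ, so α_err = S_1/S_0.
  S_0^{−1} = 3^{−1} = 4 (mod 11), so α_err = 5·4 = 20 ≡ 9 = α_1. Error position i = 1.
  Consistency check: S_2/S_1 = 1·9 = 9 ≡ 9 = α_err ✓ (single-error assumption holds).
Step 4: error magnitude e = S_0/v_1 = S_0·∏_{j≠1}(α_1 − α_j) = 3·3 = 9 ≡ 9 (mod 11).
Step 5: correct position 1: c_1 = r_1 − e = 4 − 9 ≡ 6 (mod 11). Hence c = [6, 1, 10, 7, 2].
  Check: interpolating c through the α_i gives m(x) = 8 + 1·x (degree < 2) with m(α_i) = c_i for every i, so c is indeed a codeword.


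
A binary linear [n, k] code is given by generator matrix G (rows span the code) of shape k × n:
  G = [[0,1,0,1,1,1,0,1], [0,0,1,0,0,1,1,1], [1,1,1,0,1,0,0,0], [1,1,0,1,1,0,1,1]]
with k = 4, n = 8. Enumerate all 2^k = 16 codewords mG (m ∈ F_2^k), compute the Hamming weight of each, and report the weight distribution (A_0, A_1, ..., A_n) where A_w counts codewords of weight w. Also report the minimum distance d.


Weight distribution: A_0 = 1, A_2 = 1, A_3 = 4, A_4 = 3, A_5 = 4, A_6 = 3. Minimum distance d = 2.

Enumerate all 2^4 = 16 messages m ∈ F_2^4.
For each, compute codeword c = mG in F_2^8, then tally its weight.
  m = 0000 → c = 00000000, weight = 0.
  m = 1000 → c = 01011101, weight = 5.
  m = 0100 → c = 00100111, weight = 4.
  m = 1100 → c = 01111010, weight = 5.
  m = 0010 → c = 11101000, weight = 4.
  m = 1010 → c = 10110101, weight = 5.
  m = 0110 → c = 11001111, weight = 6.
  m = 1110 → c = 10010010, weight = 3.
  m = 0001 → c = 11011011, weight = 6.
  m = 1001 → c = 10000110, weight = 3.
  m = 0101 → c = 11111100, weight = 6.
  m = 1101 → c = 10100001, weight = 3.
  m = 0011 → c = 00110011, weight = 4.
  m = 1011 → c = 01101110, weight = 5.
  m = 0111 → c = 00010100, weight = 2.
  m = 1111 → c = 01001001, weight = 3.
Tally weights:
  weight 0: 1 codewords.
  weight 2: 1 codewords.
  weight 3: 4 codewords.
  weight 4: 3 codewords.
  weight 5: 4 codewords.
  weight 6: 3 codewords.
Minimum distance d = smallest w > 0 with A_w > 0 = 2.
Sanity: Σ A_w = 16 = 2^4 = 16 ✓.


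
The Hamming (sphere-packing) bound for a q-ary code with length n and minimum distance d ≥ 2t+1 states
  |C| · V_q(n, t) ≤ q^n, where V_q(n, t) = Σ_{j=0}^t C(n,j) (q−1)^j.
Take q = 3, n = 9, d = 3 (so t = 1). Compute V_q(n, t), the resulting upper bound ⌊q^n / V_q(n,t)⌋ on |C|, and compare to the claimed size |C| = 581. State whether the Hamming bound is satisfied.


V_q(n, t) = 19, q^n = 19683, Hamming bound = 1035, |C| = 581 ≤ bound (satisfied).

Step 1: Compute V_q(n, t) = Σ_{j=0}^1 C(n, j) (q−1)^j.
  j = 0: C(9,0)·(2)^0 = 1·1 = 1.
  j = 1: C(9,1)·(2)^1 = 9·2 = 18.
  V_q(n, t) = 1 + 18 = 19.
Step 2: q^n = 3^9 = 19683.
Step 3: Hamming bound ⌊q^n / V_q(n,t)⌋ = ⌊19683/19⌋ = 1035.
Step 4: Compare |C| = 581 to 1035: satisfied.
The claimed |C| lies below the Hamming bound.


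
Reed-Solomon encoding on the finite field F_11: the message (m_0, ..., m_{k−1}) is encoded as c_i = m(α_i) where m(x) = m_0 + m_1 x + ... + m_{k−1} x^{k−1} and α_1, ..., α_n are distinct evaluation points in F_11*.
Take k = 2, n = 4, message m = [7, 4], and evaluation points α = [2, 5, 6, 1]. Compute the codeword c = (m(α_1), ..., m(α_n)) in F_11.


c = [4, 5, 9, 0]

Message polynomial: m(x) = 7 + 4·x (mod 11).
For each evaluation point α_i, compute m(α_i) mod 11:
  α_1 = 2: Horner steps 4 → 4, so m(2) = 4.
  α_2 = 5: Horner steps 4 → 5, so m(5) = 5.
  α_3 = 6: Horner steps 4 → 9, so m(6) = 9.
  α_4 = 1: Horner steps 4 → 0, so m(1) = 0.
Codeword c = [4, 5, 9, 0] ∈ F_11^4.


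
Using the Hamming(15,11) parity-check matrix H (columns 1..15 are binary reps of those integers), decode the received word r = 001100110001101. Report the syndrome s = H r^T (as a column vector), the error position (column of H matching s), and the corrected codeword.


s = (0, 1, 1, 0)^T, error position = 6, corrected codeword c = 001101110001101

Compute s = H r^T mod 2 one row at a time:
  s_1 = 1 + 0 + 0 + 0 + 1 + 1 + 0 + 1 = 4 ≡ 0 (mod 2).
  s_2 = 1 + 0 + 0 + 1 + 1 + 1 + 0 + 1 = 5 ≡ 1 (mod 2).
  s_3 = 0 + 1 + 0 + 1 + 0 + 0 + 0 + 1 = 3 ≡ 1 (mod 2).
  s_4 = 0 + 1 + 0 + 1 + 0 + 0 + 1 + 1 = 4 ≡ 0 (mod 2).
s = (0, 1, 1, 0)^T — this equals column 6 of H (binary 0110), so error is at position 6.
Correct: flip bit 6 of r = 001100110001101 to get c = 001101110001101.


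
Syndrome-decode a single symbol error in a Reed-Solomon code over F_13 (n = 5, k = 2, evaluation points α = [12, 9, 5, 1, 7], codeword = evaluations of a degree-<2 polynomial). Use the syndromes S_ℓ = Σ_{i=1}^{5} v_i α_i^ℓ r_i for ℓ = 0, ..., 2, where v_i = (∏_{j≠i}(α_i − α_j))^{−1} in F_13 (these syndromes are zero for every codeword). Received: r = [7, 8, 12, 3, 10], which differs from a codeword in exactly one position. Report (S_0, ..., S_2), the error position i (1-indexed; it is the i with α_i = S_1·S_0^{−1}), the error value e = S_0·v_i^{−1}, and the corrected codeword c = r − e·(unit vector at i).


S = (12, 1, 12), error at position 1, error magnitude e = 2, c = [5, 8, 12, 3, 10].

Step 1: column multipliers v_i = (∏_{j≠i}(α_i − α_j))^{−1} mod 13.
  i = 1 (α = 12): (12−9)(12−5)(12−1)(12−7) = 3·7·11·5 = 1155 ≡ 11, so v_1 = 11^{−1} = 6 (mod 13).
  i = 2 (α = 9): (9−12)(9−5)(9−1)(9−7) = (−3)·4·8·2 = −192 ≡ 3, so v_2 = 3^{−1} = 9 (mod 13).
  i = 3 (α = 5): (5−12)(5−9)(5−1)(5−7) = (−7)·(−4)·4·(−2) = −224 ≡ 10, so v_3 = 10^{−1} = 4 (mod 13).
  i = 4 (α = 1): (1−12)(1−9)(1−5)(1−7) = (−11)·(−8)·(−4)·(−6) = 2112 ≡ 6, so v_4 = 6^{−1} = 11 (mod 13).
  i = 5 (α = 7): (7−12)(7−9)(7−5)(7−1) = (−5)·(−2)·2·6 = 120 ≡ 3, so v_5 = 3^{−1} = 9 (mod 13).
  v = [6, 9, 4, 11, 9].
Step 2: syndromes of r = [7, 8, 12, 3, 10] (all sums mod 13).
  S_0 = Σ v_i r_i = 6·7 + 9·8 + 4·12 + 11·3 + 9·10 = 285 ≡ 12.
  S_1 = Σ v_i α_i r_i = 6·12·7 + 9·9·8 + 4·5·12 + 11·1·3 + 9·7·10 = 2055 ≡ 1.
  α_i^2 mod 13 = [1, 3, 12, 1, 10].
  S_2 = Σ v_i α_i^2 r_i = 6·1·7 + 9·3·8 + 4·12·12 + 11·1·3 + 9·10·10 = 1767 ≡ 12.
  S = (12, 1, 12) ≠ 0, so r is not a codeword (an error is present).
Step 3: locate the error. For a single error e at position i, S_ℓ = v_i·e·α_i^ℓ, so α_err = S_1/S_0.
  S_0^{−1} = 12^{−1} = 12 (mod 13), so α_err = 1·12 = 12 ≡ 12 = α_1. Error position i = 1.
  Consistency check: S_2/S_1 = 12·1 = 12 ≡ 12 = α_err ✓ (single-error assumption holds).
Step 4: error magnitude e = S_0/v_1 = S_0·∏_{j≠1}(α_1 − α_j) = 12·11 = 132 ≡ 2 (mod 13).
Step 5: correct position 1: c_1 = r_1 − e = 7 − 2 ≡ 5 (mod 13). Hence c = [5, 8, 12, 3, 10].
  Check: interpolating c through the α_i gives m(x) = 4 + 12·x (degree < 2) with m(α_i) = c_i for every i, so c is indeed a codeword.


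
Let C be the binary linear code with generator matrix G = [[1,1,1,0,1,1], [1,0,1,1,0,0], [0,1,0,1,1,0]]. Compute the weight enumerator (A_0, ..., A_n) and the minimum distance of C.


Weight distribution: A_0 = 1, A_1 = 1, A_3 = 2, A_4 = 3, A_5 = 1. Minimum distance d = 1.

Enumerate all 2^3 = 8 messages m ∈ F_2^3.
For each, compute codeword c = mG in F_2^6, then tally its weight.
  m = 000 → c = 000000, weight = 0.
  m = 100 → c = 111011, weight = 5.
  m = 010 → c = 101100, weight = 3.
  m = 110 → c = 010111, weight = 4.
  m = 001 → c = 010110, weight = 3.
  m = 101 → c = 101101, weight = 4.
  m = 011 → c = 111010, weight = 4.
  m = 111 → c = 000001, weight = 1.
Tally weights:
  weight 0: 1 codewords.
  weight 1: 1 codewords.
  weight 3: 2 codewords.
  weight 4: 3 codewords.
  weight 5: 1 codewords.
Minimum distance d = smallest w > 0 with A_w > 0 = 1.
Sanity: Σ A_w = 8 = 2^3 = 8 ✓.


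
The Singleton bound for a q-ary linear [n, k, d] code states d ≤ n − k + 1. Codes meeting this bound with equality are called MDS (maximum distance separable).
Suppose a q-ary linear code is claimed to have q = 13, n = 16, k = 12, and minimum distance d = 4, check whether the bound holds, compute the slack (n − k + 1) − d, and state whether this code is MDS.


Singleton RHS = n − k + 1 = 5, slack = 1, bound satisfied, not MDS.

Singleton bound: d ≤ n − k + 1.
Here n = 16, k = 12, so n − k + 1 = 5.
Given d = 4, check d ≤ 5: YES.
Slack = (n − k + 1) − d = 1.
The code is NOT MDS (slack = 1 > 0).
Description: the claimed parameters are [16, 12, 4]_13; such a code would be non-MDS.


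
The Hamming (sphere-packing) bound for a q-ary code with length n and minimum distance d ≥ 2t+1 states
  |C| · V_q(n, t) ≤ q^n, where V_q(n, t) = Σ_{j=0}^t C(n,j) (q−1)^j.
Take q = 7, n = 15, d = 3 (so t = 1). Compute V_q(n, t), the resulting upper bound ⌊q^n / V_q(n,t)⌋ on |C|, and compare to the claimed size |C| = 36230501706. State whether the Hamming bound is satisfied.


V_q(n, t) = 91, q^n = 4747561509943, Hamming bound = 52171005603, |C| = 36230501706 ≤ bound (satisfied).

Step 1: Compute V_q(n, t) = Σ_{j=0}^1 C(n, j) (q−1)^j.
  j = 0: C(15,0)·(6)^0 = 1·1 = 1.
  j = 1: C(15,1)·(6)^1 = 15·6 = 90.
  V_q(n, t) = 1 + 90 = 91.
Step 2: q^n = 7^15 = 4747561509943.
Step 3: Hamming bound ⌊q^n / V_q(n,t)⌋ = ⌊4747561509943/91⌋ = 52171005603.
Step 4: Compare |C| = 36230501706 to 52171005603: satisfied.
The claimed |C| lies below the Hamming bound.


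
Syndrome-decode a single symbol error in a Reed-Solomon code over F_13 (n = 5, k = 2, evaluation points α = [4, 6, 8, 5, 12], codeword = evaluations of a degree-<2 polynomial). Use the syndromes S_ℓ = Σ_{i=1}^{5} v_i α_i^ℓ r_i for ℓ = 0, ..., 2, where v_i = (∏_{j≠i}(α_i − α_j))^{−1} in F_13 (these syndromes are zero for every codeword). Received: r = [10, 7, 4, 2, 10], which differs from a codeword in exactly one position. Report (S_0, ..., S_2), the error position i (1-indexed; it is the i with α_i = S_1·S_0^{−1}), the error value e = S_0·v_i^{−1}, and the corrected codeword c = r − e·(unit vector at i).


S = (5, 8, 5), error at position 5, error magnitude e = 12, c = [10, 7, 4, 2, 11].

Step 1: column multipliers v_i = (∏_{j≠i}(α_i − α_j))^{−1} mod 13.
  i = 1 (α = 4): (4−6)(4−8)(4−5)(4−12) = (−2)·(−4)·(−1)·(−8) = 64 ≡ 12, so v_1 = 12^{−1} = 12 (mod 13).
  i = 2 (α = 6): (6−4)(6−8)(6−5)(6−12) = 2·(−2)·1·(−6) = 24 ≡ 11, so v_2 = 11^{−1} = 6 (mod 13).
  i = 3 (α = 8): (8−4)(8−6)(8−5)(8−12) = 4·2·3·(−4) = −96 ≡ 8, so v_3 = 8^{−1} = 5 (mod 13).
  i = 4 (α = 5): (5−4)(5−6)(5−8)(5−12) = 1·(−1)·(−3)·(−7) = −21 ≡ 5, so v_4 = 5^{−1} = 8 (mod 13).
  i = 5 (α = 12): (12−4)(12−6)(12−8)(12−5) = 8·6·4·7 = 1344 ≡ 5, so v_5 = 5^{−1} = 8 (mod 13).
  v = [12, 6, 5, 8, 8].
Step 2: syndromes of r = [10, 7, 4, 2, 10] (all sums mod 13).
  S_0 = Σ v_i r_i = 12·10 + 6·7 + 5·4 + 8·2 + 8·10 = 278 ≡ 5.
  S_1 = Σ v_i α_i r_i = 12·4·10 + 6·6·7 + 5·8·4 + 8·5·2 + 8·12·10 = 1932 ≡ 8.
  α_i^2 mod 13 = [3, 10, 12, 12, 1].
  S_2 = Σ v_i α_i^2 r_i = 12·3·10 + 6·10·7 + 5·12·4 + 8·12·2 + 8·1·10 = 1292 ≡ 5.
  S = (5, 8, 5) ≠ 0, so r is not a codeword (an error is present).
Step 3: locate the error. For a single error e at position i, S_ℓ = v_i·e·α_i^ℓ, so α_err = S_1/S_0.
  S_0^{−1} = 5^{−1} = 8 (mod 13), so α_err = 8·8 = 64 ≡ 12 = α_5. Error position i = 5.
  Consistency check: S_2/S_1 = 5·5 = 25 ≡ 12 = α_err ✓ (single-error assumption holds).
Step 4: error magnitude e = S_0/v_5 = S_0·∏_{j≠5}(α_5 − α_j) = 5·5 = 25 ≡ 12 (mod 13).
Step 5: correct position 5: c_5 = r_5 − e = 10 − 12 ≡ 11 (mod 13). Hence c = [10, 7, 4, 2, 11].
  Check: interpolating c through the α_i gives m(x) = 3 + 5·x (degree < 2) with m(α_i) = c_i for every i, so c is indeed a codeword.


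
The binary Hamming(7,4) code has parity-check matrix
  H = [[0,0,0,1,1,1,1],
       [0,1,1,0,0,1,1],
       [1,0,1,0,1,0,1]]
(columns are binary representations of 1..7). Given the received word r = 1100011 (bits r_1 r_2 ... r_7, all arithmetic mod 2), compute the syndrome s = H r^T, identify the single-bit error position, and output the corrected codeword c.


s = (0, 1, 0)^T, error position = 2, corrected codeword c = 1000011

Compute s = H r^T mod 2 one row at a time:
  s_1 = 0 + 0 + 1 + 1 = 2 ≡ 0 (mod 2).
  s_2 = 1 + 0 + 1 + 1 = 3 ≡ 1 (mod 2).
  s_3 = 1 + 0 + 0 + 1 = 2 ≡ 0 (mod 2).
s = (0, 1, 0)^T — this equals column 2 of H (binary 010), so error is at position 2.
Correct: flip bit 2 of r = 1100011 to get c = 1000011.


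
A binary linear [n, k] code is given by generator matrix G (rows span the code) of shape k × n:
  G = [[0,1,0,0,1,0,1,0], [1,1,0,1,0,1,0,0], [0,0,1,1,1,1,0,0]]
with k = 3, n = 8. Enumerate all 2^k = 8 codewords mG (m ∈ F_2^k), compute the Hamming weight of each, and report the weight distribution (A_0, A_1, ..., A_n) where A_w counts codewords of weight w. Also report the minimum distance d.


Weight distribution: A_0 = 1, A_3 = 2, A_4 = 3, A_5 = 2. Minimum distance d = 3.

Enumerate all 2^3 = 8 messages m ∈ F_2^3.
For each, compute codeword c = mG in F_2^8, then tally its weight.
  m = 000 → c = 00000000, weight = 0.
  m = 100 → c = 01001010, weight = 3.
  m = 010 → c = 11010100, weight = 4.
  m = 110 → c = 10011110, weight = 5.
  m = 001 → c = 00111100, weight = 4.
  m = 101 → c = 01110110, weight = 5.
  m = 011 → c = 11101000, weight = 4.
  m = 111 → c = 10100010, weight = 3.
Tally weights:
  weight 0: 1 codewords.
  weight 3: 2 codewords.
  weight 4: 3 codewords.
  weight 5: 2 codewords.
Minimum distance d = smallest w > 0 with A_w > 0 = 3.
Sanity: Σ A_w = 8 = 2^3 = 8 ✓.


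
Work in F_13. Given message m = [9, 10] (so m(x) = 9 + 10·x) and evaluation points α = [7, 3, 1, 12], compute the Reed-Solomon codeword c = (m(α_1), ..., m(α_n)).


c = [1, 0, 6, 12]

Message polynomial: m(x) = 9 + 10·x (mod 13).
For each evaluation point α_i, compute m(α_i) mod 13:
  α_1 = 7: Horner steps 10 → 1, so m(7) = 1.
  α_2 = 3: Horner steps 10 → 0, so m(3) = 0.
  α_3 = 1: Horner steps 10 → 6, so m(1) = 6.
  α_4 = 12: Horner steps 10 → 12, so m(12) = 12.
Codeword c = [1, 0, 6, 12] ∈ F_13^4.


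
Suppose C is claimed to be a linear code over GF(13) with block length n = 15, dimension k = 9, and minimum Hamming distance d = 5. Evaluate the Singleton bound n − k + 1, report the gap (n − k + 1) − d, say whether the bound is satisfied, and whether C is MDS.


Singleton RHS = n − k + 1 = 7, slack = 2, bound satisfied, not MDS.

Singleton bound: d ≤ n − k + 1.
Here n = 15, k = 9, so n − k + 1 = 7.
Given d = 5, check d ≤ 7: YES.
Slack = (n − k + 1) − d = 2.
The code is NOT MDS (slack = 2 > 0).
Description: the claimed parameters are [15, 9, 5]_13; such a code would be non-MDS.


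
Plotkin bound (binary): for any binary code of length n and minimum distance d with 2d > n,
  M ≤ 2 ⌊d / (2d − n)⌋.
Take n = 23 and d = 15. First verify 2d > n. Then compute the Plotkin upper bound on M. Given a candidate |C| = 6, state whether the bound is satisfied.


Plotkin bound M ≤ 4; given |C| = 6 > bound (violated).

Check applicability: 2d = 30, n = 23.
2d − n = 7 > 0, so Plotkin applies.
Compute d/(2d−n) = 15/7 ≈ 2.1429.
⌊d/(2d−n)⌋ = 2.
Plotkin bound: M ≤ 2·2 = 4.
Given |C| = 6, check: VIOLATED.
This |C| is above the Plotkin bound, so no binary code with n = 23, d = 15 and 6 codewords exists.


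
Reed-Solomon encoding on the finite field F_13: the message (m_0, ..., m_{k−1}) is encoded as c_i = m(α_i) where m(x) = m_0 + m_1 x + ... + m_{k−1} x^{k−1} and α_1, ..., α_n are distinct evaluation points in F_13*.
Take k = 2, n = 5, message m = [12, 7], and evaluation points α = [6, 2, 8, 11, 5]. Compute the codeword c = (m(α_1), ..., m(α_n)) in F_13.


c = [2, 0, 3, 11, 8]

Message polynomial: m(x) = 12 + 7·x (mod 13).
For each evaluation point α_i, compute m(α_i) mod 13:
  α_1 = 6: Horner steps 7 → 2, so m(6) = 2.
  α_2 = 2: Horner steps 7 → 0, so m(2) = 0.
  α_3 = 8: Horner steps 7 → 3, so m(8) = 3.
  α_4 = 11: Horner steps 7 → 11, so m(11) = 11.
  α_5 = 5: Horner steps 7 → 8, so m(5) = 8.
Codeword c = [2, 0, 3, 11, 8] ∈ F_13^5.


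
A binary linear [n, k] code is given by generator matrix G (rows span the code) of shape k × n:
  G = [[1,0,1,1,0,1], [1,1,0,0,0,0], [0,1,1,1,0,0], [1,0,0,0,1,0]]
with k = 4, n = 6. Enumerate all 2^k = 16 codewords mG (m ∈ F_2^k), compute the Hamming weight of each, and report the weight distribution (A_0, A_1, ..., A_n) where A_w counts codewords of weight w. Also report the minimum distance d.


Weight distribution: A_0 = 1, A_1 = 1, A_2 = 3, A_3 = 6, A_4 = 3, A_5 = 1, A_6 = 1. Minimum distance d = 1.

Enumerate all 2^4 = 16 messages m ∈ F_2^4.
For each, compute codeword c = mG in F_2^6, then tally its weight.
  m = 0000 → c = 000000, weight = 0.
  m = 1000 → c = 101101, weight = 4.
  m = 0100 → c = 110000, weight = 2.
  m = 1100 → c = 011101, weight = 4.
  m = 0010 → c = 011100, weight = 3.
  m = 1010 → c = 110001, weight = 3.
  m = 0110 → c = 101100, weight = 3.
  m = 1110 → c = 000001, weight = 1.
  m = 0001 → c = 100010, weight = 2.
  m = 1001 → c = 001111, weight = 4.
  m = 0101 → c = 010010, weight = 2.
  m = 1101 → c = 111111, weight = 6.
  m = 0011 → c = 111110, weight = 5.
  m = 1011 → c = 010011, weight = 3.
  m = 0111 → c = 001110, weight = 3.
  m = 1111 → c = 100011, weight = 3.
Tally weights:
  weight 0: 1 codewords.
  weight 1: 1 codewords.
  weight 2: 3 codewords.
  weight 3: 6 codewords.
  weight 4: 3 codewords.
  weight 5: 1 codewords.
  weight 6: 1 codewords.
Minimum distance d = smallest w > 0 with A_w > 0 = 1.
Sanity: Σ A_w = 16 = 2^4 = 16 ✓.


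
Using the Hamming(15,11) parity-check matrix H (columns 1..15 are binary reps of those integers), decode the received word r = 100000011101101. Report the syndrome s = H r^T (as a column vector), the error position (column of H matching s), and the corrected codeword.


s = (0, 1, 0, 0)^T, error position = 4, corrected codeword c = 100100011101101

Compute s = H r^T mod 2 one row at a time:
  s_1 = 1 + 1 + 1 + 0 + 1 + 1 + 0 + 1 = 6 ≡ 0 (mod 2).
  s_2 = 0 + 0 + 0 + 0 + 1 + 1 + 0 + 1 = 3 ≡ 1 (mod 2).
  s_3 = 0 + 0 + 0 + 0 + 1 + 0 + 0 + 1 = 2 ≡ 0 (mod 2).
  s_4 = 1 + 0 + 0 + 0 + 1 + 0 + 1 + 1 = 4 ≡ 0 (mod 2).
s = (0, 1, 0, 0)^T — this equals column 4 of H (binary 0100), so error is at position 4.
Correct: flip bit 4 of r = 100000011101101 to get c = 100100011101101.


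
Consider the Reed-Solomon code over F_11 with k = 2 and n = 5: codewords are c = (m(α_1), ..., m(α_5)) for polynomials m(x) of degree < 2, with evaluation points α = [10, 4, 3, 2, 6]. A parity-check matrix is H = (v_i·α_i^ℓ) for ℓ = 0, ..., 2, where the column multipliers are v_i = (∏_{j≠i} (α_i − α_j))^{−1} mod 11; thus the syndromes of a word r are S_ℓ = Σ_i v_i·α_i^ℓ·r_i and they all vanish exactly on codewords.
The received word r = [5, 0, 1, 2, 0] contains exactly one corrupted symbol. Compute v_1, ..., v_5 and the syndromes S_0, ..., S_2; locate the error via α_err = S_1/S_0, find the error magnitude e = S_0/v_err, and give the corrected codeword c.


S = (8, 4, 2), error at position 5, error magnitude e = 2, c = [5, 0, 1, 2, 9].

Step 1: column multipliers v_i = (∏_{j≠i}(α_i − α_j))^{−1} mod 11.
  i = 1 (α = 10): (10−4)(10−3)(10−2)(10−6) = 6·7·8·4 = 1344 ≡ 2, so v_1 = 2^{−1} = 6 (mod 11).
  i = 2 (α = 4): (4−10)(4−3)(4−2)(4−6) = (−6)·1·2·(−2) = 24 ≡ 2, so v_2 = 2^{−1} = 6 (mod 11).
  i = 3 (α = 3): (3−10)(3−4)(3−2)(3−6) = (−7)·(−1)·1·(−3) = −21 ≡ 1, so v_3 = 1^{−1} = 1 (mod 11).
  i = 4 (α = 2): (2−10)(2−4)(2−3)(2−6) = (−8)·(−2)·(−1)·(−4) = 64 ≡ 9, so v_4 = 9^{−1} = 5 (mod 11).
  i = 5 (α = 6): (6−10)(6−4)(6−3)(6−2) = (−4)·2·3·4 = −96 ≡ 3, so v_5 = 3^{−1} = 4 (mod 11).
  v = [6, 6, 1, 5, 4].
Step 2: syndromes of r = [5, 0, 1, 2, 0] (all sums mod 11).
  S_0 = Σ v_i r_i = 6·5 + 6·0 + 1·1 + 5·2 + 4·0 = 41 ≡ 8.
  S_1 = Σ v_i α_i r_i = 6·10·5 + 6·4·0 + 1·3·1 + 5·2·2 + 4·6·0 = 323 ≡ 4.
  α_i^2 mod 11 = [1, 5, 9, 4, 3].
  S_2 = Σ v_i α_i^2 r_i = 6·1·5 + 6·5·0 + 1·9·1 + 5·4·2 + 4·3·0 = 79 ≡ 2.
  S = (8, 4, 2) ≠ 0, so r is not a codeword (an error is present).
Step 3: locate the error. For a single error e at position i, S_ℓ = v_i·e·α_i^ℓ, so α_err = S_1/S_0.
  S_0^{−1} = 8^{−1} = 7 (mod 11), so α_err = 4·7 = 28 ≡ 6 = α_5. Error position i = 5.
  Consistency check: S_2/S_1 = 2·3 = 6 ≡ 6 = α_err ✓ (single-error assumption holds).
Step 4: error magnitude e = S_0/v_5 = S_0·∏_{j≠5}(α_5 − α_j) = 8·3 = 24 ≡ 2 (mod 11).
Step 5: correct position 5: c_5 = r_5 − e = 0 − 2 ≡ 9 (mod 11). Hence c = [5, 0, 1, 2, 9].
  Check: interpolating c through the α_i gives m(x) = 4 + 10·x (degree < 2) with m(α_i) = c_i for every i, so c is indeed a codeword.


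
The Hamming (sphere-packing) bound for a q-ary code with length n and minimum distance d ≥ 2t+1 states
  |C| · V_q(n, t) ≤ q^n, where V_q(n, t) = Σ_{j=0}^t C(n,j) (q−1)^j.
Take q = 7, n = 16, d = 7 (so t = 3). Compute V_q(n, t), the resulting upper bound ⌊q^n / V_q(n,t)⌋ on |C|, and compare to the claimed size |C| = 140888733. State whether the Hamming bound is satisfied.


V_q(n, t) = 125377, q^n = 33232930569601, Hamming bound = 265064011, |C| = 140888733 ≤ bound (satisfied).

Step 1: Compute V_q(n, t) = Σ_{j=0}^3 C(n, j) (q−1)^j.
  j = 0: C(16,0)·(6)^0 = 1·1 = 1.
  j = 1: C(16,1)·(6)^1 = 16·6 = 96.
  j = 2: C(16,2)·(6)^2 = 120·36 = 4320.
  j = 3: C(16,3)·(6)^3 = 560·216 = 120960.
  V_q(n, t) = 1 + 96 + 4320 + 120960 = 125377.
Step 2: q^n = 7^16 = 33232930569601.
Step 3: Hamming bound ⌊q^n / V_q(n,t)⌋ = ⌊33232930569601/125377⌋ = 265064011.
Step 4: Compare |C| = 140888733 to 265064011: satisfied.
The claimed |C| lies below the Hamming bound.


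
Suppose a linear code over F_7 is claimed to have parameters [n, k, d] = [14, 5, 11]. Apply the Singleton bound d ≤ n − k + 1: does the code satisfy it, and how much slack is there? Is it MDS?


Singleton RHS = n − k + 1 = 10, slack = -1, bound violated (no such code; not MDS).

Singleton bound: d ≤ n − k + 1.
Here n = 14, k = 5, so n − k + 1 = 10.
Given d = 11, check d ≤ 10: NO.
Slack = (n − k + 1) − d = -1.
The slack is negative: d = 11 exceeds n − k + 1 = 10 by 1, so the Singleton bound is violated and no linear [14, 5, 11]_7 code can exist. In particular it is not MDS (MDS requires d = n − k + 1 exactly).
Description: the claimed parameters are [14, 5, 11]_7; such a code would be impossible (violates the Singleton bound).


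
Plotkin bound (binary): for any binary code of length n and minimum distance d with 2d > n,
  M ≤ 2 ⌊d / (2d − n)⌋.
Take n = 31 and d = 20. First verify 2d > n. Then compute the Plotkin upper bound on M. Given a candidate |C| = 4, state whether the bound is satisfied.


Plotkin bound M ≤ 4; given |C| = 4 ≤ bound (satisfied).

Check applicability: 2d = 40, n = 31.
2d − n = 9 > 0, so Plotkin applies.
Compute d/(2d−n) = 20/9 ≈ 2.2222.
⌊d/(2d−n)⌋ = 2.
Plotkin bound: M ≤ 2·2 = 4.
Given |C| = 4, check: satisfied.
This |C| is at the Plotkin bound.


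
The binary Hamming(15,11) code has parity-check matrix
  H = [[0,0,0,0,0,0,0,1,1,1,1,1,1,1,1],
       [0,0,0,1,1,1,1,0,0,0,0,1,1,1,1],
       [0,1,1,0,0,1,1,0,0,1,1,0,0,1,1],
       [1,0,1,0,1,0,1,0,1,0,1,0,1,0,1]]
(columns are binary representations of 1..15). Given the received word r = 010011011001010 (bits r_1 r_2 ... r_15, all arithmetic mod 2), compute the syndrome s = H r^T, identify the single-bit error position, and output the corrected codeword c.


s = (0, 0, 1, 0)^T, error position = 2, corrected codeword c = 000011011001010

Compute s = H r^T mod 2 one row at a time:
  s_1 = 1 + 1 + 0 + 0 + 1 + 0 + 1 + 0 = 4 ≡ 0 (mod 2).
  s_2 = 0 + 1 + 1 + 0 + 1 + 0 + 1 + 0 = 4 ≡ 0 (mod 2).
  s_3 = 1 + 0 + 1 + 0 + 0 + 0 + 1 + 0 = 3 ≡ 1 (mod 2).
  s_4 = 0 + 0 + 1 + 0 + 1 + 0 + 0 + 0 = 2 ≡ 0 (mod 2).
s = (0, 0, 1, 0)^T — this equals column 2 of H (binary 0010), so error is at position 2.
Correct: flip bit 2 of r = 010011011001010 to get c = 000011011001010.


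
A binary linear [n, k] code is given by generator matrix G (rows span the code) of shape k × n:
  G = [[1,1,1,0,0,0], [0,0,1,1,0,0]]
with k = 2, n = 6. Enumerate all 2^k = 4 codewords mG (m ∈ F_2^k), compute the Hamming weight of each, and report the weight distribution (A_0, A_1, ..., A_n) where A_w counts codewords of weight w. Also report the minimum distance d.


Weight distribution: A_0 = 1, A_2 = 1, A_3 = 2. Minimum distance d = 2.

Enumerate all 2^2 = 4 messages m ∈ F_2^2.
For each, compute codeword c = mG in F_2^6, then tally its weight.
  m = 00 → c = 000000, weight = 0.
  m = 10 → c = 111000, weight = 3.
  m = 01 → c = 001100, weight = 2.
  m = 11 → c = 110100, weight = 3.
Tally weights:
  weight 0: 1 codewords.
  weight 2: 1 codewords.
  weight 3: 2 codewords.
Minimum distance d = smallest w > 0 with A_w > 0 = 2.
Sanity: Σ A_w = 4 = 2^2 = 4 ✓.


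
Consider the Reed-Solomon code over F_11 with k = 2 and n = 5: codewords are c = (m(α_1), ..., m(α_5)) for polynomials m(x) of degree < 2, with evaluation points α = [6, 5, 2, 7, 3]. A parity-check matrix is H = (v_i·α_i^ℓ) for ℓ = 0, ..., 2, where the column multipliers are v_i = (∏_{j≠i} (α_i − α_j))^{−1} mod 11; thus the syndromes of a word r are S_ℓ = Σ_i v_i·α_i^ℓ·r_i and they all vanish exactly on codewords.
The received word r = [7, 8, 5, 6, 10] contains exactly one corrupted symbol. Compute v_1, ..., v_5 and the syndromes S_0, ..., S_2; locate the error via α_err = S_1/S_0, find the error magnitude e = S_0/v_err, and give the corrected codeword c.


S = (1, 2, 4), error at position 3, error magnitude e = 5, c = [7, 8, 0, 6, 10].

Step 1: column multipliers v_i = (∏_{j≠i}(α_i − α_j))^{−1} mod 11.
  i = 1 (α = 6): (6−5)(6−2)(6−7)(6−3) = 1·4·(−1)·3 = −12 ≡ 10, so v_1 = 10^{−1} = 10 (mod 11).
  i = 2 (α = 5): (5−6)(5−2)(5−7)(5−3) = (−1)·3·(−2)·2 = 12 ≡ 1, so v_2 = 1^{−1} = 1 (mod 11).
  i = 3 (α = 2): (2−6)(2−5)(2−7)(2−3) = (−4)·(−3)·(−5)·(−1) = 60 ≡ 5, so v_3 = 5^{−1} = 9 (mod 11).
  i = 4 (α = 7): (7−6)(7−5)(7−2)(7−3) = 1·2·5·4 = 40 ≡ 7, so v_4 = 7^{−1} = 8 (mod 11).
  i = 5 (α = 3): (3−6)(3−5)(3−2)(3−7) = (−3)·(−2)·1·(−4) = −24 ≡ 9, so v_5 = 9^{−1} = 5 (mod 11).
  v = [10, 1, 9, 8, 5].
Step 2: syndromes of r = [7, 8, 5, 6, 10] (all sums mod 11).
  S_0 = Σ v_i r_i = 10·7 + 1·8 + 9·5 + 8·6 + 5·10 = 221 ≡ 1.
  S_1 = Σ v_i α_i r_i = 10·6·7 + 1·5·8 + 9·2·5 + 8·7·6 + 5·3·10 = 1036 ≡ 2.
  α_i^2 mod 11 = [3, 3, 4, 5, 9].
  S_2 = Σ v_i α_i^2 r_i = 10·3·7 + 1·3·8 + 9·4·5 + 8·5·6 + 5·9·10 = 1104 ≡ 4.
  S = (1, 2, 4) ≠ 0, so r is not a codeword (an error is present).
Step 3: locate the error. For a single error e at position i, S_ℓ = v_i·e·α_i^ℓ, so α_err = S_1/S_0.
  S_0^{−1} = 1^{−1} = 1 (mod 11), so α_err = 2·1 = 2 ≡ 2 = α_3. Error position i = 3.
  Consistency check: S_2/S_1 = 4·6 = 24 ≡ 2 = α_err ✓ (single-error assumption holds).
Step 4: error magnitude e = S_0/v_3 = S_0·∏_{j≠3}(α_3 − α_j) = 1·5 = 5 ≡ 5 (mod 11).
Step 5: correct position 3: c_3 = r_3 − e = 5 − 5 ≡ 0 (mod 11). Hence c = [7, 8, 0, 6, 10].
  Check: interpolating c through the α_i gives m(x) = 2 + 10·x (degree < 2) with m(α_i) = c_i for every i, so c is indeed a codeword.


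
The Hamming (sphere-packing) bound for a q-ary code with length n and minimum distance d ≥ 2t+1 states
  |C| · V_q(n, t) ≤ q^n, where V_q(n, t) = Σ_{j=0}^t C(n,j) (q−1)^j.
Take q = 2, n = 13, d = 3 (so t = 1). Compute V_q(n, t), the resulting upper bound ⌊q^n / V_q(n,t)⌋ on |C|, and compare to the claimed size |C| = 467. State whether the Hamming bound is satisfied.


V_q(n, t) = 14, q^n = 8192, Hamming bound = 585, |C| = 467 ≤ bound (satisfied).

Step 1: Compute V_q(n, t) = Σ_{j=0}^1 C(n, j) (q−1)^j.
  j = 0: C(13,0)·(1)^0 = 1·1 = 1.
  j = 1: C(13,1)·(1)^1 = 13·1 = 13.
  V_q(n, t) = 1 + 13 = 14.
Step 2: q^n = 2^13 = 8192.
Step 3: Hamming bound ⌊q^n / V_q(n,t)⌋ = ⌊8192/14⌋ = 585.
Step 4: Compare |C| = 467 to 585: satisfied.
The claimed |C| lies below the Hamming bound.


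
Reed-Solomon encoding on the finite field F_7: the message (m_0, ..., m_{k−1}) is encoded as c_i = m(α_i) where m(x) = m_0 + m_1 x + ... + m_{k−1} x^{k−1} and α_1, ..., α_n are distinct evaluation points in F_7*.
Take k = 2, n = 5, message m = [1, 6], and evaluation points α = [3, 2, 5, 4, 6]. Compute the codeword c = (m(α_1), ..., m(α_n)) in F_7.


c = [5, 6, 3, 4, 2]

Message polynomial: m(x) = 1 + 6·x (mod 7).
For each evaluation point α_i, compute m(α_i) mod 7:
  α_1 = 3: Horner steps 6 → 5, so m(3) = 5.
  α_2 = 2: Horner steps 6 → 6, so m(2) = 6.
  α_3 = 5: Horner steps 6 → 3, so m(5) = 3.
  α_4 = 4: Horner steps 6 → 4, so m(4) = 4.
  α_5 = 6: Horner steps 6 → 2, so m(6) = 2.
Codeword c = [5, 6, 3, 4, 2] ∈ F_7^5.


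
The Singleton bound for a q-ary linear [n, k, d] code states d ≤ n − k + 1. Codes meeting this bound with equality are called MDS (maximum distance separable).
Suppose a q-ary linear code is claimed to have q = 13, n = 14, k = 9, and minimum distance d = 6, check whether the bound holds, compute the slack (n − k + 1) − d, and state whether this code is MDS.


Singleton RHS = n − k + 1 = 6, slack = 0, bound satisfied, MDS.

Singleton bound: d ≤ n − k + 1.
Here n = 14, k = 9, so n − k + 1 = 6.
Given d = 6, check d ≤ 6: YES.
Slack = (n − k + 1) − d = 0.
The code is MDS (slack = 0).
Description: the claimed parameters are [14, 9, 6]_13; such a code would be MDS (meets Singleton bound).


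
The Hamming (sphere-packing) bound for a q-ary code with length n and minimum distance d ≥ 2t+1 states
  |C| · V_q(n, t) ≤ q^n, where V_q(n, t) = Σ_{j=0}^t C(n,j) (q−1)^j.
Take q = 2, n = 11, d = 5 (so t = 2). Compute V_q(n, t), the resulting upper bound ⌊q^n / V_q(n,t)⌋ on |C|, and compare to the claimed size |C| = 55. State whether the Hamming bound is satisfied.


V_q(n, t) = 67, q^n = 2048, Hamming bound = 30, |C| = 55 > bound (violated).

Step 1: Compute V_q(n, t) = Σ_{j=0}^2 C(n, j) (q−1)^j.
  j = 0: C(11,0)·(1)^0 = 1·1 = 1.
  j = 1: C(11,1)·(1)^1 = 11·1 = 11.
  j = 2: C(11,2)·(1)^2 = 55·1 = 55.
  V_q(n, t) = 1 + 11 + 55 = 67.
Step 2: q^n = 2^11 = 2048.
Step 3: Hamming bound ⌊q^n / V_q(n,t)⌋ = ⌊2048/67⌋ = 30.
Step 4: Compare |C| = 55 to 30: violated.
The claimed |C| lies above the Hamming bound, so no 2-ary code of length 11 with d ≥ 5 can have 55 codewords.


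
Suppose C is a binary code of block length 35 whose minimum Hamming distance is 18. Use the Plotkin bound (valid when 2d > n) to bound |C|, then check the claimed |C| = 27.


Plotkin bound M ≤ 36; given |C| = 27 ≤ bound (satisfied).

Check applicability: 2d = 36, n = 35.
2d − n = 1 > 0, so Plotkin applies.
Compute d/(2d−n) = 18/1 ≈ 18.0000.
⌊d/(2d−n)⌋ = 18.
Plotkin bound: M ≤ 2·18 = 36.
Given |C| = 27, check: satisfied.
This |C| is below the Plotkin bound.


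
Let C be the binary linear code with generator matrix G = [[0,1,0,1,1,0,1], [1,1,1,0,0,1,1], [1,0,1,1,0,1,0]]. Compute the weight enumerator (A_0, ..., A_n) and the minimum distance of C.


Weight distribution: A_0 = 1, A_1 = 1, A_3 = 1, A_4 = 2, A_5 = 2, A_6 = 1. Minimum distance d = 1.

Enumerate all 2^3 = 8 messages m ∈ F_2^3.
For each, compute codeword c = mG in F_2^7, then tally its weight.
  m = 000 → c = 0000000, weight = 0.
  m = 100 → c = 0101101, weight = 4.
  m = 010 → c = 1110011, weight = 5.
  m = 110 → c = 1011110, weight = 5.
  m = 001 → c = 1011010, weight = 4.
  m = 101 → c = 1110111, weight = 6.
  m = 011 → c = 0101001, weight = 3.
  m = 111 → c = 0000100, weight = 1.
Tally weights:
  weight 0: 1 codewords.
  weight 1: 1 codewords.
  weight 3: 1 codewords.
  weight 4: 2 codewords.
  weight 5: 2 codewords.
  weight 6: 1 codewords.
Minimum distance d = smallest w > 0 with A_w > 0 = 1.
Sanity: Σ A_w = 8 = 2^3 = 8 ✓.


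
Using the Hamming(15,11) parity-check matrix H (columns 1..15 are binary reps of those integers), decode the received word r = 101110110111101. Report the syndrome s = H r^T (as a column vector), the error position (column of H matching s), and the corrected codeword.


s = (0, 0, 1, 1)^T, error position = 3, corrected codeword c = 100110110111101

Compute s = H r^T mod 2 one row at a time:
  s_1 = 1 + 0 + 1 + 1 + 1 + 1 + 0 + 1 = 6 ≡ 0 (mod 2).
  s_2 = 1 + 1 + 0 + 1 + 1 + 1 + 0 + 1 = 6 ≡ 0 (mod 2).
  s_3 = 0 + 1 + 0 + 1 + 1 + 1 + 0 + 1 = 5 ≡ 1 (mod 2).
  s_4 = 1 + 1 + 1 + 1 + 0 + 1 + 1 + 1 = 7 ≡ 1 (mod 2).
s = (0, 0, 1, 1)^T — this equals column 3 of H (binary 0011), so error is at position 3.
Correct: flip bit 3 of r = 101110110111101 to get c = 100110110111101.


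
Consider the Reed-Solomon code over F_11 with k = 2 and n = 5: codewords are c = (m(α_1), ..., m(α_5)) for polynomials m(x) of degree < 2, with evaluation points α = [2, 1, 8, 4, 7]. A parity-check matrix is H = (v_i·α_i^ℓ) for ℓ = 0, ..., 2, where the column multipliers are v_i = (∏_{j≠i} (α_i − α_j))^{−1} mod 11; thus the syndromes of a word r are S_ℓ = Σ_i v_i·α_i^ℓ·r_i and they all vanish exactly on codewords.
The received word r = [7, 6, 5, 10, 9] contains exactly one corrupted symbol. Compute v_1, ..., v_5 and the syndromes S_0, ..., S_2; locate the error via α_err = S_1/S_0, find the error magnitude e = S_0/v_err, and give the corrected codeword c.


S = (10, 10, 10), error at position 2, error magnitude e = 6, c = [7, 0, 5, 10, 9].

Step 1: column multipliers v_i = (∏_{j≠i}(α_i − α_j))^{−1} mod 11.
  i = 1 (α = 2): (2−1)(2−8)(2−4)(2−7) = 1·(−6)·(−2)·(−5) = −60 ≡ 6, so v_1 = 6^{−1} = 2 (mod 11).
  i = 2 (α = 1): (1−2)(1−8)(1−4)(1−7) = (−1)·(−7)·(−3)·(−6) = 126 ≡ 5, so v_2 = 5^{−1} = 9 (mod 11).
  i = 3 (α = 8): (8−2)(8−1)(8−4)(8−7) = 6·7·4·1 = 168 ≡ 3, so v_3 = 3^{−1} = 4 (mod 11).
  i = 4 (α = 4): (4−2)(4−1)(4−8)(4−7) = 2·3·(−4)·(−3) = 72 ≡ 6, so v_4 = 6^{−1} = 2 (mod 11).
  i = 5 (α = 7): (7−2)(7−1)(7−8)(7−4) = 5·6·(−1)·3 = −90 ≡ 9, so v_5 = 9^{−1} = 5 (mod 11).
  v = [2, 9, 4, 2, 5].
Step 2: syndromes of r = [7, 6, 5, 10, 9] (all sums mod 11).
  S_0 = Σ v_i r_i = 2·7 + 9·6 + 4·5 + 2·10 + 5·9 = 153 ≡ 10.
  S_1 = Σ v_i α_i r_i = 2·2·7 + 9·1·6 + 4·8·5 + 2·4·10 + 5·7·9 = 637 ≡ 10.
  α_i^2 mod 11 = [4, 1, 9, 5, 5].
  S_2 = Σ v_i α_i^2 r_i = 2·4·7 + 9·1·6 + 4·9·5 + 2·5·10 + 5·5·9 = 615 ≡ 10.
  S = (10, 10, 10) ≠ 0, so r is not a codeword (an error is present).
Step 3: locate the error. For a single error e at position i, S_ℓ = v_i·e·α_i^ℓ, so α_err = S_1/S_0.
  S_0^{−1} = 10^{−1} = 10 (mod 11), so α_err = 10·10 = 100 ≡ 1 = α_2. Error position i = 2.
  Consistency check: S_2/S_1 = 10·10 = 100 ≡ 1 = α_err ✓ (single-error assumption holds).
Step 4: error magnitude e = S_0/v_2 = S_0·∏_{j≠2}(α_2 − α_j) = 10·5 = 50 ≡ 6 (mod 11).
Step 5: correct position 2: c_2 = r_2 − e = 6 − 6 ≡ 0 (mod 11). Hence c = [7, 0, 5, 10, 9].
  Check: interpolating c through the α_i gives m(x) = 4 + 7·x (degree < 2) with m(α_i) = c_i for every i, so c is indeed a codeword.
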